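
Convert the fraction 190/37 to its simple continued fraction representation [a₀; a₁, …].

[5; 7, 2, 2]

190 ÷ 37 → quotient 5, remainder 5
37 ÷ 5 → quotient 7, remainder 2
5 ÷ 2 → quotient 2, remainder 1
2 ÷ 1 → quotient 2, remainder 0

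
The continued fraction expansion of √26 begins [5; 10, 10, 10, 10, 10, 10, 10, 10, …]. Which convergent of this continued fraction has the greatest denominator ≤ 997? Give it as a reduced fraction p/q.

List convergents until the denominator exceeds the bound:
a_0 = 5: 5/1  (≤ bound)
a_1 = 10: 51/10  (≤ bound)
a_2 = 10: 515/101  (≤ bound)
a_3 = 10: 5201/1020  (> 997, stop)

515/101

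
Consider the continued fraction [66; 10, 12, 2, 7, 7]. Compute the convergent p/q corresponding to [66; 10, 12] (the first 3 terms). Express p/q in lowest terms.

Starting at the tail and folding back:
Start with 12.
10 + 1/(12/1) = 10 + 1/12 = 121/12
66 + 1/(121/12) = 66 + 12/121 = 7998/121

7998/121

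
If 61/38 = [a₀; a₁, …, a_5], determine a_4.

1

Run the Euclidean algorithm, recording each quotient:
61 ÷ 38 → quotient 1, remainder 23
38 ÷ 23 → quotient 1, remainder 15
23 ÷ 15 → quotient 1, remainder 8
15 ÷ 8 → quotient 1, remainder 7
8 ÷ 7 → quotient 1, remainder 1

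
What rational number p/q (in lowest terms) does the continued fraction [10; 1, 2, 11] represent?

Start with 11.
2 + 1/(11/1) = 2 + 1/11 = 23/11
1 + 1/(23/11) = 1 + 11/23 = 34/23
10 + 1/(34/23) = 10 + 23/34 = 363/34

363/34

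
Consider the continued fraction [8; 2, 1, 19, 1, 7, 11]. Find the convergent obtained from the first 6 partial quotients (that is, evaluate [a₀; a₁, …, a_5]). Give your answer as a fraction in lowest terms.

Use the convergent recurrence hₖ = aₖ·hₖ₋₁ + hₖ₋₂ (and likewise for the denominators kₖ):
a_0 = 8: 8/1
a_1 = 2: 17/2
a_2 = 1: 25/3
a_3 = 19: 492/59
a_4 = 1: 517/62
a_5 = 7: 4111/493

4111/493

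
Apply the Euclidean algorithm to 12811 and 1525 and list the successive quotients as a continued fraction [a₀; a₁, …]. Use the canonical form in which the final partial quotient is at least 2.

12811 = 8·1525 + 611, so a_0 = 8
1525 = 2·611 + 303, so a_1 = 2
611 = 2·303 + 5, so a_2 = 2
303 = 60·5 + 3, so a_3 = 60
5 = 1·3 + 2, so a_4 = 1
3 = 1·2 + 1, so a_5 = 1
2 = 2·1 + 0, so a_6 = 2

[8; 2, 2, 60, 1, 1, 2]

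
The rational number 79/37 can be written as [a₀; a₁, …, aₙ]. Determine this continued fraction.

[2; 7, 2, 2]

79 ÷ 37 → quotient 2, remainder 5
37 ÷ 5 → quotient 7, remainder 2
5 ÷ 2 → quotient 2, remainder 1
2 ÷ 1 → quotient 2, remainder 0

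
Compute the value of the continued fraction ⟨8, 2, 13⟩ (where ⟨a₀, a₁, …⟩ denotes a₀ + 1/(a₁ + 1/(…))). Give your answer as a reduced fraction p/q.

a_0 = 8: 8/1
a_1 = 2: 17/2
a_2 = 13: 229/27

229/27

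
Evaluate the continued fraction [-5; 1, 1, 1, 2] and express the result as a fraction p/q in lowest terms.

-35/8

Work from the innermost term outward:
Start with 2.
1 + 1/(2/1) = 1 + 1/2 = 3/2
1 + 1/(3/2) = 1 + 2/3 = 5/3
1 + 1/(5/3) = 1 + 3/5 = 8/5
-5 + 1/(8/5) = -5 + 5/8 = -35/8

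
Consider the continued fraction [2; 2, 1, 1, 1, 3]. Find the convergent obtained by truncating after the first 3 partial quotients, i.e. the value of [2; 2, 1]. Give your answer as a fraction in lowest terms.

7/3

Start with 1.
2 + 1/(1/1) = 2 + 1/1 = 3/1
2 + 1/(3/1) = 2 + 1/3 = 7/3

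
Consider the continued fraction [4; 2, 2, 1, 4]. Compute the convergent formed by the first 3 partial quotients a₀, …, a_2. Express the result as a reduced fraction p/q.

Build up convergents one term at a time:
a_0 = 4: 4/1
a_1 = 2: 9/2
a_2 = 2: 22/5

22/5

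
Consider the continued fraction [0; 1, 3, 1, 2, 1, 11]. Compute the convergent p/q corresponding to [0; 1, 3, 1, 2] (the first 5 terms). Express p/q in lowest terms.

11/14

Start with 2.
1 + 1/(2/1) = 1 + 1/2 = 3/2
3 + 1/(3/2) = 3 + 2/3 = 11/3
1 + 1/(11/3) = 1 + 3/11 = 14/11
0 + 1/(14/11) = 0 + 11/14 = 11/14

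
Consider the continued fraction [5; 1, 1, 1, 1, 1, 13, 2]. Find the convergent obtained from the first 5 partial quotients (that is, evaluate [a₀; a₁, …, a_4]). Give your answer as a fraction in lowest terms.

28/5

a_0 = 5: 5/1
a_1 = 1: 6/1
a_2 = 1: 11/2
a_3 = 1: 17/3
a_4 = 1: 28/5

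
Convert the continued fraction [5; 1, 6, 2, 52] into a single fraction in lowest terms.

4617/787

Compute successive convergents:
a_0 = 5: 5/1
a_1 = 1: 6/1
a_2 = 6: 41/7
a_3 = 2: 88/15
a_4 = 52: 4617/787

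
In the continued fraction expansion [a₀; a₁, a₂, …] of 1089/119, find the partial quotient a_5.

1089 = 9·119 + 18, so a_0 = 9
119 = 6·18 + 11, so a_1 = 6
18 = 1·11 + 7, so a_2 = 1
11 = 1·7 + 4, so a_3 = 1
7 = 1·4 + 3, so a_4 = 1
4 = 1·3 + 1, so a_5 = 1

1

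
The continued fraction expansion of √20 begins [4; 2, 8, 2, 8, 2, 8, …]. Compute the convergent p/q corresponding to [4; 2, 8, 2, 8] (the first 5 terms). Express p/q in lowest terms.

1364/305

Starting at the tail and folding back:
Start with 8.
2 + 1/(8/1) = 2 + 1/8 = 17/8
8 + 1/(17/8) = 8 + 8/17 = 144/17
2 + 1/(144/17) = 2 + 17/144 = 305/144
4 + 1/(305/144) = 4 + 144/305 = 1364/305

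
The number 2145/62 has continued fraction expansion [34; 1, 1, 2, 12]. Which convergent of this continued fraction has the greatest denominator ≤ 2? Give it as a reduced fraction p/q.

a_0 = 34: 34/1  (≤ bound)
a_1 = 1: 35/1  (≤ bound)
a_2 = 1: 69/2  (≤ bound)
a_3 = 2: 173/5  (> 2, stop)

69/2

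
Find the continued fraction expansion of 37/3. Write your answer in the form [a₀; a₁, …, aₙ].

Run the Euclidean algorithm, recording each quotient:
⌊37/3⌋ = 12, remainder 1
⌊3/1⌋ = 3, remainder 0

[12; 3]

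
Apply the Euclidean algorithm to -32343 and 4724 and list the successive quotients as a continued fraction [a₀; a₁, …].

[-7; 6, 1, 1, 15, 3, 1, 5]

⌊-32343/4724⌋ = -7, remainder 725
⌊4724/725⌋ = 6, remainder 374
⌊725/374⌋ = 1, remainder 351
⌊374/351⌋ = 1, remainder 23
⌊351/23⌋ = 15, remainder 6
⌊23/6⌋ = 3, remainder 5
⌊6/5⌋ = 1, remainder 1
⌊5/1⌋ = 5, remainder 0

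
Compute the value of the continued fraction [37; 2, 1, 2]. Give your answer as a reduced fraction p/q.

Start with 2.
1 + 1/(2/1) = 1 + 1/2 = 3/2
2 + 1/(3/2) = 2 + 2/3 = 8/3
37 + 1/(8/3) = 37 + 3/8 = 299/8

299/8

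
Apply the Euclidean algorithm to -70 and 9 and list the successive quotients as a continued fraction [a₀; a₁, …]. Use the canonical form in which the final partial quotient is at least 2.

-70 ÷ 9 → quotient -8, remainder 2
9 ÷ 2 → quotient 4, remainder 1
2 ÷ 1 → quotient 2, remainder 0

[-8; 4, 2]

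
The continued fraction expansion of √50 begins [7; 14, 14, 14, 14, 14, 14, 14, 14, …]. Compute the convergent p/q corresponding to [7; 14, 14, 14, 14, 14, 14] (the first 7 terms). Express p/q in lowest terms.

Build up convergents one term at a time:
a_0 = 7: 7/1
a_1 = 14: 99/14
a_2 = 14: 1393/197
a_3 = 14: 19601/2772
a_4 = 14: 275807/39005
a_5 = 14: 3880899/548842
a_6 = 14: 54608393/7722793

54608393/7722793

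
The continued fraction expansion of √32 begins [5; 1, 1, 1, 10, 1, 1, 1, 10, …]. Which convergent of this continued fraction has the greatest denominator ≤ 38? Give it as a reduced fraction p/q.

a_0 = 5: 5/1  (≤ bound)
a_1 = 1: 6/1  (≤ bound)
a_2 = 1: 11/2  (≤ bound)
a_3 = 1: 17/3  (≤ bound)
a_4 = 10: 181/32  (≤ bound)
a_5 = 1: 198/35  (≤ bound)
a_6 = 1: 379/67  (> 38, stop)

198/35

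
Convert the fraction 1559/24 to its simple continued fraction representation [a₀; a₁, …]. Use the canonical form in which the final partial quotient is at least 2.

[64; 1, 23]

1559 ÷ 24 → quotient 64, remainder 23
24 ÷ 23 → quotient 1, remainder 1
23 ÷ 1 → quotient 23, remainder 0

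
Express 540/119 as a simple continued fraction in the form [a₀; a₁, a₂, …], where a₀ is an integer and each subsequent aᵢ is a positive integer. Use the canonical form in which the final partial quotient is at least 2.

540 = 4·119 + 64, so a_0 = 4
119 = 1·64 + 55, so a_1 = 1
64 = 1·55 + 9, so a_2 = 1
55 = 6·9 + 1, so a_3 = 6
9 = 9·1 + 0, so a_4 = 9

[4; 1, 1, 6, 9]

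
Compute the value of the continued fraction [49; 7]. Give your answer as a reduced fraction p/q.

344/7

a_0 = 49: 49/1
a_1 = 7: 344/7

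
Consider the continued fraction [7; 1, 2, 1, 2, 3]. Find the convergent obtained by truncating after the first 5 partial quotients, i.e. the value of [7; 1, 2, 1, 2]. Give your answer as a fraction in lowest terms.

85/11

Starting at the tail and folding back:
Start with 2.
1 + 1/(2/1) = 1 + 1/2 = 3/2
2 + 1/(3/2) = 2 + 2/3 = 8/3
1 + 1/(8/3) = 1 + 3/8 = 11/8
7 + 1/(11/8) = 7 + 8/11 = 85/11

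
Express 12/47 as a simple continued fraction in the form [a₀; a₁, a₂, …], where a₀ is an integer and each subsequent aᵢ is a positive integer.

[0; 3, 1, 11]

Apply division with remainder until the remainder is 0:
12 ÷ 47 → quotient 0, remainder 12
47 ÷ 12 → quotient 3, remainder 11
12 ÷ 11 → quotient 1, remainder 1
11 ÷ 1 → quotient 11, remainder 0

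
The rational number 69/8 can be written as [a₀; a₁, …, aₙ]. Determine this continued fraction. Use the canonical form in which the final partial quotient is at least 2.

Repeatedly divide and take the remainder:
69 ÷ 8 → quotient 8, remainder 5
8 ÷ 5 → quotient 1, remainder 3
5 ÷ 3 → quotient 1, remainder 2
3 ÷ 2 → quotient 1, remainder 1
2 ÷ 1 → quotient 2, remainder 0

[8; 1, 1, 1, 2]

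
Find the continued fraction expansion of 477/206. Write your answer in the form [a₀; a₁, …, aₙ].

Repeatedly divide and take the remainder:
477 = 2·206 + 65, so a_0 = 2
206 = 3·65 + 11, so a_1 = 3
65 = 5·11 + 10, so a_2 = 5
11 = 1·10 + 1, so a_3 = 1
10 = 10·1 + 0, so a_4 = 10

[2; 3, 5, 1, 10]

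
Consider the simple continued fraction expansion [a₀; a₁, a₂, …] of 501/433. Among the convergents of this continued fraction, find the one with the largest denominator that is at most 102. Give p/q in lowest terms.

81/70

a_0 = 1: 1/1  (≤ bound)
a_1 = 6: 7/6  (≤ bound)
a_2 = 2: 15/13  (≤ bound)
a_3 = 1: 22/19  (≤ bound)
a_4 = 2: 59/51  (≤ bound)
a_5 = 1: 81/70  (≤ bound)
a_6 = 1: 140/121  (> 102, stop)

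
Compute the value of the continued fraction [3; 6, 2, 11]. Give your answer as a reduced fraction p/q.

Start with 11.
2 + 1/(11/1) = 2 + 1/11 = 23/11
6 + 1/(23/11) = 6 + 11/23 = 149/23
3 + 1/(149/23) = 3 + 23/149 = 470/149

470/149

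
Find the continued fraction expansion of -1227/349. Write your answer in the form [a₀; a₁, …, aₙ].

[-4; 2, 15, 2, 1, 3]

-1227 = -4·349 + 169, so a_0 = -4
349 = 2·169 + 11, so a_1 = 2
169 = 15·11 + 4, so a_2 = 15
11 = 2·4 + 3, so a_3 = 2
4 = 1·3 + 1, so a_4 = 1
3 = 3·1 + 0, so a_5 = 3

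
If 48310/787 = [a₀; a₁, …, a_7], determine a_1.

2

48310 = 61·787 + 303, so a_0 = 61
787 = 2·303 + 181, so a_1 = 2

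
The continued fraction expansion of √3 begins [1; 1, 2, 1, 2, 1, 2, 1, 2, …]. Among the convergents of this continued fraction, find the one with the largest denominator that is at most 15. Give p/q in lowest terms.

26/15

a_0 = 1: 1/1  (≤ bound)
a_1 = 1: 2/1  (≤ bound)
a_2 = 2: 5/3  (≤ bound)
a_3 = 1: 7/4  (≤ bound)
a_4 = 2: 19/11  (≤ bound)
a_5 = 1: 26/15  (≤ bound)
a_6 = 2: 71/41  (> 15, stop)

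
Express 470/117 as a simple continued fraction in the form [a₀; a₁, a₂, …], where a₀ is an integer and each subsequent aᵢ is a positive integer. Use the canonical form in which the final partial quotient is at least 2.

[4; 58, 2]

Repeatedly divide and take the remainder:
⌊470/117⌋ = 4, remainder 2
⌊117/2⌋ = 58, remainder 1
⌊2/1⌋ = 2, remainder 0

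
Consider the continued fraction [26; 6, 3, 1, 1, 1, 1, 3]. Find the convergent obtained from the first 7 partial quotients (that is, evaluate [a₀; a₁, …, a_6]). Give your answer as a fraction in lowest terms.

2956/113

Collapse the nested fraction from the inside out:
Start with 1.
1 + 1/(1/1) = 1 + 1/1 = 2/1
1 + 1/(2/1) = 1 + 1/2 = 3/2
1 + 1/(3/2) = 1 + 2/3 = 5/3
3 + 1/(5/3) = 3 + 3/5 = 18/5
6 + 1/(18/5) = 6 + 5/18 = 113/18
26 + 1/(113/18) = 26 + 18/113 = 2956/113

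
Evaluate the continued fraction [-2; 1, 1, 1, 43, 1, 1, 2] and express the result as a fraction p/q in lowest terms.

-887/664

Collapse the nested fraction from the inside out:
Start with 2.
1 + 1/(2/1) = 1 + 1/2 = 3/2
1 + 1/(3/2) = 1 + 2/3 = 5/3
43 + 1/(5/3) = 43 + 3/5 = 218/5
1 + 1/(218/5) = 1 + 5/218 = 223/218
1 + 1/(223/218) = 1 + 218/223 = 441/223
1 + 1/(441/223) = 1 + 223/441 = 664/441
-2 + 1/(664/441) = -2 + 441/664 = -887/664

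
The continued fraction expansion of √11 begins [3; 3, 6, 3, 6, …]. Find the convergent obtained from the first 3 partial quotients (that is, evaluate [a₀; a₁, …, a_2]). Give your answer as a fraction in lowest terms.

63/19

a_0 = 3: 3/1
a_1 = 3: 10/3
a_2 = 6: 63/19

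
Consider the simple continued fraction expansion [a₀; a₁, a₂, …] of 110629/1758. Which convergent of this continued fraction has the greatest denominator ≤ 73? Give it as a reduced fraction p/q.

881/14

a_0 = 62: 62/1  (≤ bound)
a_1 = 1: 63/1  (≤ bound)
a_2 = 13: 881/14  (≤ bound)
a_3 = 15: 13278/211  (> 73, stop)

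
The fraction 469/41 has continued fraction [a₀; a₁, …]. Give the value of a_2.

Repeatedly divide and take the remainder:
⌊469/41⌋ = 11, remainder 18
⌊41/18⌋ = 2, remainder 5
⌊18/5⌋ = 3, remainder 3

3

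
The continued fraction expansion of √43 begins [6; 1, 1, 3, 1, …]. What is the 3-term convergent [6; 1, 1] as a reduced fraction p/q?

13/2

Compute successive convergents:
a_0 = 6: 6/1
a_1 = 1: 7/1
a_2 = 1: 13/2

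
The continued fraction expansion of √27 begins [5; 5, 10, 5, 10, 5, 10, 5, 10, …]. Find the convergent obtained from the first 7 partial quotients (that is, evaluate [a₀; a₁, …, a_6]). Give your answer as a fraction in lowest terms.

Start with 10.
5 + 1/(10/1) = 5 + 1/10 = 51/10
10 + 1/(51/10) = 10 + 10/51 = 520/51
5 + 1/(520/51) = 5 + 51/520 = 2651/520
10 + 1/(2651/520) = 10 + 520/2651 = 27030/2651
5 + 1/(27030/2651) = 5 + 2651/27030 = 137801/27030
5 + 1/(137801/27030) = 5 + 27030/137801 = 716035/137801

716035/137801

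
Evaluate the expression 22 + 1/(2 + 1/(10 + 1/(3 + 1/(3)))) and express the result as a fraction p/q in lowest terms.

4855/216

a_0 = 22: 22/1
a_1 = 2: 45/2
a_2 = 10: 472/21
a_3 = 3: 1461/65
a_4 = 3: 4855/216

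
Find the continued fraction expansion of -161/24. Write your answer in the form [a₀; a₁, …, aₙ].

[-7; 3, 2, 3]

-161 = -7·24 + 7, so a_0 = -7
24 = 3·7 + 3, so a_1 = 3
7 = 2·3 + 1, so a_2 = 2
3 = 3·1 + 0, so a_3 = 3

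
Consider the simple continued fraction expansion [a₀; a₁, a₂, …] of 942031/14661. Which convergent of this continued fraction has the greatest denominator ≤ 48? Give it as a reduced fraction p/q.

257/4

a_0 = 64: 64/1  (≤ bound)
a_1 = 3: 193/3  (≤ bound)
a_2 = 1: 257/4  (≤ bound)
a_3 = 14: 3791/59  (> 48, stop)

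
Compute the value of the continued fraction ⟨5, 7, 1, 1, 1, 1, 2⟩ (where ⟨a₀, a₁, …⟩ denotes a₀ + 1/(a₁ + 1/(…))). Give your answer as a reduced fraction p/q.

508/99

Start with 2.
1 + 1/(2/1) = 1 + 1/2 = 3/2
1 + 1/(3/2) = 1 + 2/3 = 5/3
1 + 1/(5/3) = 1 + 3/5 = 8/5
1 + 1/(8/5) = 1 + 5/8 = 13/8
7 + 1/(13/8) = 7 + 8/13 = 99/13
5 + 1/(99/13) = 5 + 13/99 = 508/99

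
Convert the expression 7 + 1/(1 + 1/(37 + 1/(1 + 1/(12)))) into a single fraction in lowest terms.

Work from the innermost term outward:
Start with 12.
1 + 1/(12/1) = 1 + 1/12 = 13/12
37 + 1/(13/12) = 37 + 12/13 = 493/13
1 + 1/(493/13) = 1 + 13/493 = 506/493
7 + 1/(506/493) = 7 + 493/506 = 4035/506

4035/506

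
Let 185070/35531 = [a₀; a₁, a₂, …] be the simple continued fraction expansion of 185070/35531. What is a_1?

4

Apply division with remainder until the remainder is 0:
⌊185070/35531⌋ = 5, remainder 7415
⌊35531/7415⌋ = 4, remainder 5871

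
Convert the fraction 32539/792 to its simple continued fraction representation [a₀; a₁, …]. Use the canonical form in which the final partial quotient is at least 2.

[41; 11, 1, 4, 1, 1, 2, 2]

32539 = 41·792 + 67, so a_0 = 41
792 = 11·67 + 55, so a_1 = 11
67 = 1·55 + 12, so a_2 = 1
55 = 4·12 + 7, so a_3 = 4
12 = 1·7 + 5, so a_4 = 1
7 = 1·5 + 2, so a_5 = 1
5 = 2·2 + 1, so a_6 = 2
2 = 2·1 + 0, so a_7 = 2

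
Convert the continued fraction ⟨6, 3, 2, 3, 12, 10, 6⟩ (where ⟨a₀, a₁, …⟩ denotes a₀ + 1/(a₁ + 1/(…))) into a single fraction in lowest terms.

a_0 = 6: 6/1
a_1 = 3: 19/3
a_2 = 2: 44/7
a_3 = 3: 151/24
a_4 = 12: 1856/295
a_5 = 10: 18711/2974
a_6 = 6: 114122/18139

114122/18139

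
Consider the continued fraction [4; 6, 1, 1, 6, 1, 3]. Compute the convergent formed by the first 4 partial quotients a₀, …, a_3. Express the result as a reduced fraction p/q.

a_0 = 4: 4/1
a_1 = 6: 25/6
a_2 = 1: 29/7
a_3 = 1: 54/13

54/13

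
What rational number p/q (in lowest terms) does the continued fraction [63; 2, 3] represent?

444/7

Start with 3.
2 + 1/(3/1) = 2 + 1/3 = 7/3
63 + 1/(7/3) = 63 + 3/7 = 444/7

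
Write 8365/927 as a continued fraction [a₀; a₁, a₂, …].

[9; 42, 7, 3]

Repeatedly divide and take the remainder:
8365 = 9·927 + 22, so a_0 = 9
927 = 42·22 + 3, so a_1 = 42
22 = 7·3 + 1, so a_2 = 7
3 = 3·1 + 0, so a_3 = 3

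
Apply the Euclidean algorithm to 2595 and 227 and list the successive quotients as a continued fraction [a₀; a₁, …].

[11; 2, 3, 6, 5]

⌊2595/227⌋ = 11, remainder 98
⌊227/98⌋ = 2, remainder 31
⌊98/31⌋ = 3, remainder 5
⌊31/5⌋ = 6, remainder 1
⌊5/1⌋ = 5, remainder 0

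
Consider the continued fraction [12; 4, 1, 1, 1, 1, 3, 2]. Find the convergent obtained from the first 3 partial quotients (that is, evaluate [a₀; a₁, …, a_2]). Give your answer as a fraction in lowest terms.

61/5

Use the convergent recurrence hₖ = aₖ·hₖ₋₁ + hₖ₋₂ (and likewise for the denominators kₖ):
a_0 = 12: 12/1
a_1 = 4: 49/4
a_2 = 1: 61/5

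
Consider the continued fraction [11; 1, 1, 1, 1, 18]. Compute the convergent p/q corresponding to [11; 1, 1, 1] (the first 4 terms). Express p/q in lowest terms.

Build up convergents one term at a time:
a_0 = 11: 11/1
a_1 = 1: 12/1
a_2 = 1: 23/2
a_3 = 1: 35/3

35/3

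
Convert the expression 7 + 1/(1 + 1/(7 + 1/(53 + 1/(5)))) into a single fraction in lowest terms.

16798/2133

a_0 = 7: 7/1
a_1 = 1: 8/1
a_2 = 7: 63/8
a_3 = 53: 3347/425
a_4 = 5: 16798/2133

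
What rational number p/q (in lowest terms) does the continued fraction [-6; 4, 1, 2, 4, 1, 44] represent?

-19449/3361

Start with 44.
1 + 1/(44/1) = 1 + 1/44 = 45/44
4 + 1/(45/44) = 4 + 44/45 = 224/45
2 + 1/(224/45) = 2 + 45/224 = 493/224
1 + 1/(493/224) = 1 + 224/493 = 717/493
4 + 1/(717/493) = 4 + 493/717 = 3361/717
-6 + 1/(3361/717) = -6 + 717/3361 = -19449/3361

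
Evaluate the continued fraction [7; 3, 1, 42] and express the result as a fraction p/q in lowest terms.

Start with 42.
1 + 1/(42/1) = 1 + 1/42 = 43/42
3 + 1/(43/42) = 3 + 42/43 = 171/43
7 + 1/(171/43) = 7 + 43/171 = 1240/171

1240/171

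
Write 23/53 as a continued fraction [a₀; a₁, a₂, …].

23 = 0·53 + 23, so a_0 = 0
53 = 2·23 + 7, so a_1 = 2
23 = 3·7 + 2, so a_2 = 3
7 = 3·2 + 1, so a_3 = 3
2 = 2·1 + 0, so a_4 = 2

[0; 2, 3, 3, 2]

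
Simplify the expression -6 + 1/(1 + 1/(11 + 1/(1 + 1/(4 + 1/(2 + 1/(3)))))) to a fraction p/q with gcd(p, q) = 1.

Build up convergents one term at a time:
a_0 = -6: -6/1
a_1 = 1: -5/1
a_2 = 11: -61/12
a_3 = 1: -66/13
a_4 = 4: -325/64
a_5 = 2: -716/141
a_6 = 3: -2473/487

-2473/487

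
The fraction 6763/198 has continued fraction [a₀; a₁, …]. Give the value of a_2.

2

6763 ÷ 198 → quotient 34, remainder 31
198 ÷ 31 → quotient 6, remainder 12
31 ÷ 12 → quotient 2, remainder 7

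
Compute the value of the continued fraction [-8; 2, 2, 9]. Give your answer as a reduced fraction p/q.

-357/47

a_0 = -8: -8/1
a_1 = 2: -15/2
a_2 = 2: -38/5
a_3 = 9: -357/47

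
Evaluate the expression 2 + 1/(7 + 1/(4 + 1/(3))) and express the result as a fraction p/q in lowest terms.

201/94

a_0 = 2: 2/1
a_1 = 7: 15/7
a_2 = 4: 62/29
a_3 = 3: 201/94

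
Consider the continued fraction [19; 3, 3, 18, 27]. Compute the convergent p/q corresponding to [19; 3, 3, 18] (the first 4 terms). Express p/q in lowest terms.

Start with 18.
3 + 1/(18/1) = 3 + 1/18 = 55/18
3 + 1/(55/18) = 3 + 18/55 = 183/55
19 + 1/(183/55) = 19 + 55/183 = 3532/183

3532/183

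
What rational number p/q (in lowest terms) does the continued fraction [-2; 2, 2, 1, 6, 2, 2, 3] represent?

Start with 3.
2 + 1/(3/1) = 2 + 1/3 = 7/3
2 + 1/(7/3) = 2 + 3/7 = 17/7
6 + 1/(17/7) = 6 + 7/17 = 109/17
1 + 1/(109/17) = 1 + 17/109 = 126/109
2 + 1/(126/109) = 2 + 109/126 = 361/126
2 + 1/(361/126) = 2 + 126/361 = 848/361
-2 + 1/(848/361) = -2 + 361/848 = -1335/848

-1335/848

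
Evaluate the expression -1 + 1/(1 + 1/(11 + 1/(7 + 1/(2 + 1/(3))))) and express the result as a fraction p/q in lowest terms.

-52/631

a_0 = -1: -1/1
a_1 = 1: 0/1
a_2 = 11: -1/12
a_3 = 7: -7/85
a_4 = 2: -15/182
a_5 = 3: -52/631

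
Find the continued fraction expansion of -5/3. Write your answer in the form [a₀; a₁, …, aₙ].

[-2; 3]

Repeatedly divide and take the remainder:
-5 ÷ 3 → quotient -2, remainder 1
3 ÷ 1 → quotient 3, remainder 0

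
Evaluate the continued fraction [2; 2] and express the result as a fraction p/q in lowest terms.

Start with 2.
2 + 1/(2/1) = 2 + 1/2 = 5/2

5/2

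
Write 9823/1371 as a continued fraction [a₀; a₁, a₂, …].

[7; 6, 15, 15]

Apply division with remainder until the remainder is 0:
9823 = 7·1371 + 226, so a_0 = 7
1371 = 6·226 + 15, so a_1 = 6
226 = 15·15 + 1, so a_2 = 15
15 = 15·1 + 0, so a_3 = 15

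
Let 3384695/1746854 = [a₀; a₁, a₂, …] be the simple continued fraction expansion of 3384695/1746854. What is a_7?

10

3384695 = 1·1746854 + 1637841, so a_0 = 1
1746854 = 1·1637841 + 109013, so a_1 = 1
1637841 = 15·109013 + 2646, so a_2 = 15
109013 = 41·2646 + 527, so a_3 = 41
2646 = 5·527 + 11, so a_4 = 5
527 = 47·11 + 10, so a_5 = 47
11 = 1·10 + 1, so a_6 = 1
10 = 10·1 + 0, so a_7 = 10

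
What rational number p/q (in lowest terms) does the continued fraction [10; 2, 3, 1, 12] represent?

1201/115

Start with 12.
1 + 1/(12/1) = 1 + 1/12 = 13/12
3 + 1/(13/12) = 3 + 12/13 = 51/13
2 + 1/(51/13) = 2 + 13/51 = 115/51
10 + 1/(115/51) = 10 + 51/115 = 1201/115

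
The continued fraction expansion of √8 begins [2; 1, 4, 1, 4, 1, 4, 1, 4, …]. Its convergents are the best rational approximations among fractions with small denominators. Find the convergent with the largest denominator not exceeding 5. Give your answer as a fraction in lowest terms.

List convergents until the denominator exceeds the bound:
a_0 = 2: 2/1  (≤ bound)
a_1 = 1: 3/1  (≤ bound)
a_2 = 4: 14/5  (≤ bound)
a_3 = 1: 17/6  (> 5, stop)

14/5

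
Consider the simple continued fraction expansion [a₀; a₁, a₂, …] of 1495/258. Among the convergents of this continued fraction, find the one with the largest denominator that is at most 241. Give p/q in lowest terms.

List convergents until the denominator exceeds the bound:
a_0 = 5: 5/1  (≤ bound)
a_1 = 1: 6/1  (≤ bound)
a_2 = 3: 23/4  (≤ bound)
a_3 = 1: 29/5  (≤ bound)
a_4 = 6: 197/34  (≤ bound)
a_5 = 1: 226/39  (≤ bound)
a_6 = 1: 423/73  (≤ bound)
a_7 = 3: 1495/258  (> 241, stop)

423/73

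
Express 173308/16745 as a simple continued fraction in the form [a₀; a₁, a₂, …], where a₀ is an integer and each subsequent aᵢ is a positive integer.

173308 = 10·16745 + 5858, so a_0 = 10
16745 = 2·5858 + 5029, so a_1 = 2
5858 = 1·5029 + 829, so a_2 = 1
5029 = 6·829 + 55, so a_3 = 6
829 = 15·55 + 4, so a_4 = 15
55 = 13·4 + 3, so a_5 = 13
4 = 1·3 + 1, so a_6 = 1
3 = 3·1 + 0, so a_7 = 3

[10; 2, 1, 6, 15, 13, 1, 3]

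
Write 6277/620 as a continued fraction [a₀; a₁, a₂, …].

⌊6277/620⌋ = 10, remainder 77
⌊620/77⌋ = 8, remainder 4
⌊77/4⌋ = 19, remainder 1
⌊4/1⌋ = 4, remainder 0

[10; 8, 19, 4]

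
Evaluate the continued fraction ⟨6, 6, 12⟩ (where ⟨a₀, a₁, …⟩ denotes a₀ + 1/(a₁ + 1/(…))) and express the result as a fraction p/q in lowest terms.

450/73

Start with 12.
6 + 1/(12/1) = 6 + 1/12 = 73/12
6 + 1/(73/12) = 6 + 12/73 = 450/73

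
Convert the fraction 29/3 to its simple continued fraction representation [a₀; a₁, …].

[9; 1, 2]

Run the Euclidean algorithm, recording each quotient:
29 ÷ 3 → quotient 9, remainder 2
3 ÷ 2 → quotient 1, remainder 1
2 ÷ 1 → quotient 2, remainder 0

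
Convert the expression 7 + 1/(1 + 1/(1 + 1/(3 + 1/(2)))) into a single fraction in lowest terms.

121/16

a_0 = 7: 7/1
a_1 = 1: 8/1
a_2 = 1: 15/2
a_3 = 3: 53/7
a_4 = 2: 121/16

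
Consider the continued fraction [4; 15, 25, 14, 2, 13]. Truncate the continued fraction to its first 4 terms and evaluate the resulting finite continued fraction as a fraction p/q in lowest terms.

21467/5279

a_0 = 4: 4/1
a_1 = 15: 61/15
a_2 = 25: 1529/376
a_3 = 14: 21467/5279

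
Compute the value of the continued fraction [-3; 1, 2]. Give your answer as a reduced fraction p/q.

-7/3

Collapse the nested fraction from the inside out:
Start with 2.
1 + 1/(2/1) = 1 + 1/2 = 3/2
-3 + 1/(3/2) = -3 + 2/3 = -7/3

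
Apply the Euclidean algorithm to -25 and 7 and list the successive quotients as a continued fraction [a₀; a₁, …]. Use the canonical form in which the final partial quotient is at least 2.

Apply division with remainder until the remainder is 0:
-25 ÷ 7 → quotient -4, remainder 3
7 ÷ 3 → quotient 2, remainder 1
3 ÷ 1 → quotient 3, remainder 0

[-4; 2, 3]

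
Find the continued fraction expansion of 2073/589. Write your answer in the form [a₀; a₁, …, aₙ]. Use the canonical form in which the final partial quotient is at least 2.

Apply division with remainder until the remainder is 0:
⌊2073/589⌋ = 3, remainder 306
⌊589/306⌋ = 1, remainder 283
⌊306/283⌋ = 1, remainder 23
⌊283/23⌋ = 12, remainder 7
⌊23/7⌋ = 3, remainder 2
⌊7/2⌋ = 3, remainder 1
⌊2/1⌋ = 2, remainder 0

[3; 1, 1, 12, 3, 3, 2]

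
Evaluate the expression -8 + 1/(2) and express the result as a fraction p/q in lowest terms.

Start with 2.
-8 + 1/(2/1) = -8 + 1/2 = -15/2

-15/2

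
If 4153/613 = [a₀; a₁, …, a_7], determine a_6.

Run the Euclidean algorithm, recording each quotient:
4153 = 6·613 + 475, so a_0 = 6
613 = 1·475 + 138, so a_1 = 1
475 = 3·138 + 61, so a_2 = 3
138 = 2·61 + 16, so a_3 = 2
61 = 3·16 + 13, so a_4 = 3
16 = 1·13 + 3, so a_5 = 1
13 = 4·3 + 1, so a_6 = 4

4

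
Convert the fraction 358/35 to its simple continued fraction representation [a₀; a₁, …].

358 ÷ 35 → quotient 10, remainder 8
35 ÷ 8 → quotient 4, remainder 3
8 ÷ 3 → quotient 2, remainder 2
3 ÷ 2 → quotient 1, remainder 1
2 ÷ 1 → quotient 2, remainder 0

[10; 4, 2, 1, 2]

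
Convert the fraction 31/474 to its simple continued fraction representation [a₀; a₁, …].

[0; 15, 3, 2, 4]

31 = 0·474 + 31, so a_0 = 0
474 = 15·31 + 9, so a_1 = 15
31 = 3·9 + 4, so a_2 = 3
9 = 2·4 + 1, so a_3 = 2
4 = 4·1 + 0, so a_4 = 4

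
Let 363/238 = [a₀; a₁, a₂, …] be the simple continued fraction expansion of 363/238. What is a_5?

2

363 = 1·238 + 125, so a_0 = 1
238 = 1·125 + 113, so a_1 = 1
125 = 1·113 + 12, so a_2 = 1
113 = 9·12 + 5, so a_3 = 9
12 = 2·5 + 2, so a_4 = 2
5 = 2·2 + 1, so a_5 = 2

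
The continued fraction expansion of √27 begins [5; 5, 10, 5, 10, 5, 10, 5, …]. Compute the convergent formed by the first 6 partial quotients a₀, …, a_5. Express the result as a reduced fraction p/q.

a_0 = 5: 5/1
a_1 = 5: 26/5
a_2 = 10: 265/51
a_3 = 5: 1351/260
a_4 = 10: 13775/2651
a_5 = 5: 70226/13515

70226/13515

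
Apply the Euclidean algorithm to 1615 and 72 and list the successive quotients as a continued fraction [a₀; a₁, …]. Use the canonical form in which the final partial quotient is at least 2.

[22; 2, 3, 10]

Repeatedly divide and take the remainder:
1615 = 22·72 + 31, so a_0 = 22
72 = 2·31 + 10, so a_1 = 2
31 = 3·10 + 1, so a_2 = 3
10 = 10·1 + 0, so a_3 = 10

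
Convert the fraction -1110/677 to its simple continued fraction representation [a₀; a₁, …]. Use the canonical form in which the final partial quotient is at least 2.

[-2; 2, 1, 3, 2, 3, 2, 3]

-1110 ÷ 677 → quotient -2, remainder 244
677 ÷ 244 → quotient 2, remainder 189
244 ÷ 189 → quotient 1, remainder 55
189 ÷ 55 → quotient 3, remainder 24
55 ÷ 24 → quotient 2, remainder 7
24 ÷ 7 → quotient 3, remainder 3
7 ÷ 3 → quotient 2, remainder 1
3 ÷ 1 → quotient 3, remainder 0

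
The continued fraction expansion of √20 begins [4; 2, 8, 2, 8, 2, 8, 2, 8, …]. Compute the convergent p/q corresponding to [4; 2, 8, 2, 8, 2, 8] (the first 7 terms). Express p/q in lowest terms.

24476/5473

Work from the innermost term outward:
Start with 8.
2 + 1/(8/1) = 2 + 1/8 = 17/8
8 + 1/(17/8) = 8 + 8/17 = 144/17
2 + 1/(144/17) = 2 + 17/144 = 305/144
8 + 1/(305/144) = 8 + 144/305 = 2584/305
2 + 1/(2584/305) = 2 + 305/2584 = 5473/2584
4 + 1/(5473/2584) = 4 + 2584/5473 = 24476/5473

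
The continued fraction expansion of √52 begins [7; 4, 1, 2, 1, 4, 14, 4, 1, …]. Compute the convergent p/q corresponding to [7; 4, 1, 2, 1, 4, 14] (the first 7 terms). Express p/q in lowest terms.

Start with 14.
4 + 1/(14/1) = 4 + 1/14 = 57/14
1 + 1/(57/14) = 1 + 14/57 = 71/57
2 + 1/(71/57) = 2 + 57/71 = 199/71
1 + 1/(199/71) = 1 + 71/199 = 270/199
4 + 1/(270/199) = 4 + 199/270 = 1279/270
7 + 1/(1279/270) = 7 + 270/1279 = 9223/1279

9223/1279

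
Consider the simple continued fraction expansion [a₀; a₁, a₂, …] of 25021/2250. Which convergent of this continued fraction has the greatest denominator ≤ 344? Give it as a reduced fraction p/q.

3047/274

a_0 = 11: 11/1  (≤ bound)
a_1 = 8: 89/8  (≤ bound)
a_2 = 3: 278/25  (≤ bound)
a_3 = 3: 923/83  (≤ bound)
a_4 = 3: 3047/274  (≤ bound)
a_5 = 1: 3970/357  (> 344, stop)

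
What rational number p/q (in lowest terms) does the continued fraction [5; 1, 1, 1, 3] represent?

62/11

Start with 3.
1 + 1/(3/1) = 1 + 1/3 = 4/3
1 + 1/(4/3) = 1 + 3/4 = 7/4
1 + 1/(7/4) = 1 + 4/7 = 11/7
5 + 1/(11/7) = 5 + 7/11 = 62/11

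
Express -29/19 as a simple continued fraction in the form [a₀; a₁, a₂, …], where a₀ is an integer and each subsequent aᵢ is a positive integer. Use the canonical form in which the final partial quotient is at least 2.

⌊-29/19⌋ = -2, remainder 9
⌊19/9⌋ = 2, remainder 1
⌊9/1⌋ = 9, remainder 0

[-2; 2, 9]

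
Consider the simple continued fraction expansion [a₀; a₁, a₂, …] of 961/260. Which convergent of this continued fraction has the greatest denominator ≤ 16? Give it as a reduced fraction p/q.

37/10

List convergents until the denominator exceeds the bound:
a_0 = 3: 3/1  (≤ bound)
a_1 = 1: 4/1  (≤ bound)
a_2 = 2: 11/3  (≤ bound)
a_3 = 3: 37/10  (≤ bound)
a_4 = 2: 85/23  (> 16, stop)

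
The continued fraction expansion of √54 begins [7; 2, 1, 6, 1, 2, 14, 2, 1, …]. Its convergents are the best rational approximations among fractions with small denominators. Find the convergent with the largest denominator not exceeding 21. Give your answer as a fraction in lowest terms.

List convergents until the denominator exceeds the bound:
a_0 = 7: 7/1  (≤ bound)
a_1 = 2: 15/2  (≤ bound)
a_2 = 1: 22/3  (≤ bound)
a_3 = 6: 147/20  (≤ bound)
a_4 = 1: 169/23  (> 21, stop)

147/20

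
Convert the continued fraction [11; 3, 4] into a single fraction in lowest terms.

a_0 = 11: 11/1
a_1 = 3: 34/3
a_2 = 4: 147/13

147/13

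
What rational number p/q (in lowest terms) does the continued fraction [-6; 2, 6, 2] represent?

-155/28

Build up convergents one term at a time:
a_0 = -6: -6/1
a_1 = 2: -11/2
a_2 = 6: -72/13
a_3 = 2: -155/28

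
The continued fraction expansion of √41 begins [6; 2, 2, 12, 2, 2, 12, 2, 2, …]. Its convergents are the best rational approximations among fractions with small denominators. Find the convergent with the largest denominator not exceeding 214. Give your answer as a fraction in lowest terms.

826/129

List convergents until the denominator exceeds the bound:
a_0 = 6: 6/1  (≤ bound)
a_1 = 2: 13/2  (≤ bound)
a_2 = 2: 32/5  (≤ bound)
a_3 = 12: 397/62  (≤ bound)
a_4 = 2: 826/129  (≤ bound)
a_5 = 2: 2049/320  (> 214, stop)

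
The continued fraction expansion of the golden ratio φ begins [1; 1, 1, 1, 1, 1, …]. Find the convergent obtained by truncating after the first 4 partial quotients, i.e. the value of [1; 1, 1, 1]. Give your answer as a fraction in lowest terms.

5/3

a_0 = 1: 1/1
a_1 = 1: 2/1
a_2 = 1: 3/2
a_3 = 1: 5/3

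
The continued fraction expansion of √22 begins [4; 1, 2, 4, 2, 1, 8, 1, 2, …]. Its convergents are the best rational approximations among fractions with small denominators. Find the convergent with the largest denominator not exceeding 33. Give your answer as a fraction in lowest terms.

a_0 = 4: 4/1  (≤ bound)
a_1 = 1: 5/1  (≤ bound)
a_2 = 2: 14/3  (≤ bound)
a_3 = 4: 61/13  (≤ bound)
a_4 = 2: 136/29  (≤ bound)
a_5 = 1: 197/42  (> 33, stop)

136/29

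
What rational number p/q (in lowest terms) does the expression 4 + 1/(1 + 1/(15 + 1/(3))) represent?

Work from the innermost term outward:
Start with 3.
15 + 1/(3/1) = 15 + 1/3 = 46/3
1 + 1/(46/3) = 1 + 3/46 = 49/46
4 + 1/(49/46) = 4 + 46/49 = 242/49

242/49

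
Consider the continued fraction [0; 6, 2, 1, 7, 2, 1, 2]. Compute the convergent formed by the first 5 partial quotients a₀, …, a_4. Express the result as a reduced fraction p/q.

a_0 = 0: 0/1
a_1 = 6: 1/6
a_2 = 2: 2/13
a_3 = 1: 3/19
a_4 = 7: 23/146

23/146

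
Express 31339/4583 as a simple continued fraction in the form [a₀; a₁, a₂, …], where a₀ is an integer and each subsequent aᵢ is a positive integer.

[6; 1, 5, 5, 1, 1, 1, 43]

Repeatedly divide and take the remainder:
⌊31339/4583⌋ = 6, remainder 3841
⌊4583/3841⌋ = 1, remainder 742
⌊3841/742⌋ = 5, remainder 131
⌊742/131⌋ = 5, remainder 87
⌊131/87⌋ = 1, remainder 44
⌊87/44⌋ = 1, remainder 43
⌊44/43⌋ = 1, remainder 1
⌊43/1⌋ = 43, remainder 0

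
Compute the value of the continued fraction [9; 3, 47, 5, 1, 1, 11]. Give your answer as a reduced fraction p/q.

Work from the innermost term outward:
Start with 11.
1 + 1/(11/1) = 1 + 1/11 = 12/11
1 + 1/(12/11) = 1 + 11/12 = 23/12
5 + 1/(23/12) = 5 + 12/23 = 127/23
47 + 1/(127/23) = 47 + 23/127 = 5992/127
3 + 1/(5992/127) = 3 + 127/5992 = 18103/5992
9 + 1/(18103/5992) = 9 + 5992/18103 = 168919/18103

168919/18103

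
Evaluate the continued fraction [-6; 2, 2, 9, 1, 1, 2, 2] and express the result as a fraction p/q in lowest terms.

-3352/599

Starting at the tail and folding back:
Start with 2.
2 + 1/(2/1) = 2 + 1/2 = 5/2
1 + 1/(5/2) = 1 + 2/5 = 7/5
1 + 1/(7/5) = 1 + 5/7 = 12/7
9 + 1/(12/7) = 9 + 7/12 = 115/12
2 + 1/(115/12) = 2 + 12/115 = 242/115
2 + 1/(242/115) = 2 + 115/242 = 599/242
-6 + 1/(599/242) = -6 + 242/599 = -3352/599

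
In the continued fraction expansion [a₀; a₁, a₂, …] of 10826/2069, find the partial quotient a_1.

4

⌊10826/2069⌋ = 5, remainder 481
⌊2069/481⌋ = 4, remainder 145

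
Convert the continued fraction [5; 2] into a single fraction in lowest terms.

11/2

Collapse the nested fraction from the inside out:
Start with 2.
5 + 1/(2/1) = 5 + 1/2 = 11/2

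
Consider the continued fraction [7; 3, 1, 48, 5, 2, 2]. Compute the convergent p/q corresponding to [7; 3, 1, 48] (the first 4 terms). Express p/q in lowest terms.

Start with 48.
1 + 1/(48/1) = 1 + 1/48 = 49/48
3 + 1/(49/48) = 3 + 48/49 = 195/49
7 + 1/(195/49) = 7 + 49/195 = 1414/195

1414/195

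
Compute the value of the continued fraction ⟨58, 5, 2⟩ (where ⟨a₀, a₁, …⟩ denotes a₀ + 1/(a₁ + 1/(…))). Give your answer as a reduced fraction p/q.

Compute successive convergents:
a_0 = 58: 58/1
a_1 = 5: 291/5
a_2 = 2: 640/11

640/11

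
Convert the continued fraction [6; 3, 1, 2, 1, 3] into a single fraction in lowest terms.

Start with 3.
1 + 1/(3/1) = 1 + 1/3 = 4/3
2 + 1/(4/3) = 2 + 3/4 = 11/4
1 + 1/(11/4) = 1 + 4/11 = 15/11
3 + 1/(15/11) = 3 + 11/15 = 56/15
6 + 1/(56/15) = 6 + 15/56 = 351/56

351/56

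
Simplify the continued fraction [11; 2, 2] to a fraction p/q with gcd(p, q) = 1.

Build up convergents one term at a time:
a_0 = 11: 11/1
a_1 = 2: 23/2
a_2 = 2: 57/5

57/5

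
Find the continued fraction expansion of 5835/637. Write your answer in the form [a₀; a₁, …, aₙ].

5835 = 9·637 + 102, so a_0 = 9
637 = 6·102 + 25, so a_1 = 6
102 = 4·25 + 2, so a_2 = 4
25 = 12·2 + 1, so a_3 = 12
2 = 2·1 + 0, so a_4 = 2

[9; 6, 4, 12, 2]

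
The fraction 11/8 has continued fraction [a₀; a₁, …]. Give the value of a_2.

1

Run the Euclidean algorithm, recording each quotient:
⌊11/8⌋ = 1, remainder 3
⌊8/3⌋ = 2, remainder 2
⌊3/2⌋ = 1, remainder 1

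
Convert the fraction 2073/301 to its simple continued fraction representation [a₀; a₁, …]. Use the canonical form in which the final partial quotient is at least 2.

[6; 1, 7, 1, 5, 1, 4]

⌊2073/301⌋ = 6, remainder 267
⌊301/267⌋ = 1, remainder 34
⌊267/34⌋ = 7, remainder 29
⌊34/29⌋ = 1, remainder 5
⌊29/5⌋ = 5, remainder 4
⌊5/4⌋ = 1, remainder 1
⌊4/1⌋ = 4, remainder 0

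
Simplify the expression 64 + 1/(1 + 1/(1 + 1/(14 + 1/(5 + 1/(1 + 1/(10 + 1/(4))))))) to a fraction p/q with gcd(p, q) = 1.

Starting at the tail and folding back:
Start with 4.
10 + 1/(4/1) = 10 + 1/4 = 41/4
1 + 1/(41/4) = 1 + 4/41 = 45/41
5 + 1/(45/41) = 5 + 41/45 = 266/45
14 + 1/(266/45) = 14 + 45/266 = 3769/266
1 + 1/(3769/266) = 1 + 266/3769 = 4035/3769
1 + 1/(4035/3769) = 1 + 3769/4035 = 7804/4035
64 + 1/(7804/4035) = 64 + 4035/7804 = 503491/7804

503491/7804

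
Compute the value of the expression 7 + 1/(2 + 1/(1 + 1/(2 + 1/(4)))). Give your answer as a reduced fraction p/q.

Use the convergent recurrence hₖ = aₖ·hₖ₋₁ + hₖ₋₂ (and likewise for the denominators kₖ):
a_0 = 7: 7/1
a_1 = 2: 15/2
a_2 = 1: 22/3
a_3 = 2: 59/8
a_4 = 4: 258/35

258/35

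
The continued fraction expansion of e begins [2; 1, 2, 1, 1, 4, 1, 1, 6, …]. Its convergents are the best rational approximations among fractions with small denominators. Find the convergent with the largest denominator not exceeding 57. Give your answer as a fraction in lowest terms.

106/39

a_0 = 2: 2/1  (≤ bound)
a_1 = 1: 3/1  (≤ bound)
a_2 = 2: 8/3  (≤ bound)
a_3 = 1: 11/4  (≤ bound)
a_4 = 1: 19/7  (≤ bound)
a_5 = 4: 87/32  (≤ bound)
a_6 = 1: 106/39  (≤ bound)
a_7 = 1: 193/71  (> 57, stop)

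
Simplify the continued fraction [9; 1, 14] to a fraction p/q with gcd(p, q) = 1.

149/15

a_0 = 9: 9/1
a_1 = 1: 10/1
a_2 = 14: 149/15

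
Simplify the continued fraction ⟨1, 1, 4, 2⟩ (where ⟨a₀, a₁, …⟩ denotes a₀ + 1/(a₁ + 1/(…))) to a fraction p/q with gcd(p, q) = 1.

20/11

Start with 2.
4 + 1/(2/1) = 4 + 1/2 = 9/2
1 + 1/(9/2) = 1 + 2/9 = 11/9
1 + 1/(11/9) = 1 + 9/11 = 20/11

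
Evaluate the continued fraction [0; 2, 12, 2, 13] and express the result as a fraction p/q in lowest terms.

337/701

Start with 13.
2 + 1/(13/1) = 2 + 1/13 = 27/13
12 + 1/(27/13) = 12 + 13/27 = 337/27
2 + 1/(337/27) = 2 + 27/337 = 701/337
0 + 1/(701/337) = 0 + 337/701 = 337/701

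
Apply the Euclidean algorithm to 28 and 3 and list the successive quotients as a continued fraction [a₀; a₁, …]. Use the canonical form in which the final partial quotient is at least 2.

28 ÷ 3 → quotient 9, remainder 1
3 ÷ 1 → quotient 3, remainder 0

[9; 3]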